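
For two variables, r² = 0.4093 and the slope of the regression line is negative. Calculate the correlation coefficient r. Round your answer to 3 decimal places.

|r| = √0.4093 = 0.640
The association is negative, so r = −0.640.

-0.640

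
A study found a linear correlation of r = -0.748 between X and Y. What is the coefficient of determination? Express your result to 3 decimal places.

r² = (-0.748)² = 0.560

0.560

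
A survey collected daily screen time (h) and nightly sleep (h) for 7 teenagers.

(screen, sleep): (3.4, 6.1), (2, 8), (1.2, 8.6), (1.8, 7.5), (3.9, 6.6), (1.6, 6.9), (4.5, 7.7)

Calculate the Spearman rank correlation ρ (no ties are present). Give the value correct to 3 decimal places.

-0.393

Rank screen: 5, 4, 1, 3, 6, 2, 7
Rank sleep: 1, 6, 7, 4, 2, 3, 5
d = rank(screen) − rank(sleep): 4, -2, -6, -1, 4, -1, 2; Σd² = 78
ρ = 1 − 6Σd² / [n(n²−1)] = 1 − 6×78 / (7×48) = 1 − 468/336 ≈ -0.393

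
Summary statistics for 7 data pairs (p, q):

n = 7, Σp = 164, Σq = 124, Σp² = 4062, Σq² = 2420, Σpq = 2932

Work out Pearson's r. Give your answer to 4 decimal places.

r = (nΣpq − ΣpΣq) / √[(nΣp² − (Σp)²)(nΣq² − (Σq)²)]
Numerator: 7×2932 − 164×124 = 188
Denominator: √[(28434 − 26896)(16940 − 15376)] = √[1538 × 1564] = 1550.9455
r = 188 / 1550.9455 ≈ 0.1212

0.1212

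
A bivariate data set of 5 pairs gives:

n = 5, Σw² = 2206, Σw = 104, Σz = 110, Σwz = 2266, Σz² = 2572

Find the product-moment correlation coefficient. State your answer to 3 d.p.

r = (nΣwz − ΣwΣz) / √[(nΣw² − (Σw)²)(nΣz² − (Σz)²)]
Numerator: 5×2266 − 104×110 = -110
Denominator: √[(11030 − 10816)(12860 − 12100)] = √[214 × 760] = 403.2865
r = -110 / 403.2865 ≈ -0.273

-0.273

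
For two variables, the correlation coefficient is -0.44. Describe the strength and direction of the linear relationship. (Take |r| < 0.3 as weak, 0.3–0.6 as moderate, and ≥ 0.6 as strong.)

moderate negative

r = -0.44 < 0 so the relationship is negative.
|r| = 0.44, which falls in the moderate range.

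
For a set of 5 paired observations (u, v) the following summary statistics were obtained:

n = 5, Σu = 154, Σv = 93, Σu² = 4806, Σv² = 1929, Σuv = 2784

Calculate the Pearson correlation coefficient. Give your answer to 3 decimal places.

-0.719

r = (nΣuv − ΣuΣv) / √[(nΣu² − (Σu)²)(nΣv² − (Σv)²)]
Numerator: 5×2784 − 154×93 = -402
Denominator: √[(24030 − 23716)(9645 − 8649)] = √[314 × 996] = 559.2352
r = -402 / 559.2352 ≈ -0.719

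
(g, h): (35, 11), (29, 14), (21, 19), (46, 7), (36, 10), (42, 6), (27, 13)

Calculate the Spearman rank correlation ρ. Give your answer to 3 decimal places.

-0.929

Rank g: 4, 3, 1, 7, 5, 6, 2
Rank h: 4, 6, 7, 2, 3, 1, 5
d = rank(g) − rank(h): 0, -3, -6, 5, 2, 5, -3; Σd² = 108
ρ = 1 − 6Σd² / [n(n²−1)] = 1 − 6×108 / (7×48) = 1 − 648/336 ≈ -0.929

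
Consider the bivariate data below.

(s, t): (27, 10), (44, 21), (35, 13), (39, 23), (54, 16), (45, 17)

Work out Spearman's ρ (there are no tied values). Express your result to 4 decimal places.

0.4286

Rank s: 1, 4, 2, 3, 6, 5
Rank t: 1, 5, 2, 6, 3, 4
d = rank(s) − rank(t): 0, -1, 0, -3, 3, 1; Σd² = 20
ρ = 1 − 6Σd² / [n(n²−1)] = 1 − 6×20 / (6×35) = 1 − 120/210 ≈ 0.4286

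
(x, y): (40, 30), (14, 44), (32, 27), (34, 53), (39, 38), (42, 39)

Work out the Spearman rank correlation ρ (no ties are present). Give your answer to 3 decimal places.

Rank x: 5, 1, 2, 3, 4, 6
Rank y: 2, 5, 1, 6, 3, 4
d = rank(x) − rank(y): 3, -4, 1, -3, 1, 2; Σd² = 40
ρ = 1 − 6Σd² / [n(n²−1)] = 1 − 6×40 / (6×35) = 1 − 240/210 ≈ -0.143

-0.143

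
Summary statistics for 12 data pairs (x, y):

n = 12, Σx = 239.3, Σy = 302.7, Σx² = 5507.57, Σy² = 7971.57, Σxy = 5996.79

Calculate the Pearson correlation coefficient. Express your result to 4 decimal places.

-0.0796

r = (nΣxy − ΣxΣy) / √[(nΣx² − (Σx)²)(nΣy² − (Σy)²)]
Numerator: 12×5996.79 − 239.3×302.7 = -474.63
Denominator: √[(66090.84 − 57264.49)(95658.84 − 91627.29)] = √[8826.35 × 4031.55] = 5965.2218
r = -474.63 / 5965.2218 ≈ -0.0796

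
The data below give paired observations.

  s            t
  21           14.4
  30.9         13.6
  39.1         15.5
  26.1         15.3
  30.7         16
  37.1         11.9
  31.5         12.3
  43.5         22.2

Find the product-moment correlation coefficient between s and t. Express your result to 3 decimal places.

n = 8, Σs = 259.9, Σt = 121.2, Σs² = 8809.23, Σt² = 1908.4, Σst = 4013.86
nΣst − ΣsΣt = 32110.88 − 31499.88 = 611
nΣs² − (Σs)² = 70473.84 − 67548.01 = 2925.83; nΣt² − (Σt)² = 15267.2 − 14689.44 = 577.76
r = 611 / √(2925.83 × 577.76) = 611 / 1300.1644 ≈ 0.470

0.470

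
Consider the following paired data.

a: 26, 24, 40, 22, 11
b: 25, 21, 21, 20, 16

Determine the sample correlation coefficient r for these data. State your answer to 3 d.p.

0.572

n = 5, Σa = 123, Σb = 103, Σa² = 3457, Σb² = 2163, Σab = 2610
nΣab − ΣaΣb = 13050 − 12669 = 381
nΣa² − (Σa)² = 17285 − 15129 = 2156; nΣb² − (Σb)² = 10815 − 10609 = 206
r = 381 / √(2156 × 206) = 381 / 666.4353 ≈ 0.572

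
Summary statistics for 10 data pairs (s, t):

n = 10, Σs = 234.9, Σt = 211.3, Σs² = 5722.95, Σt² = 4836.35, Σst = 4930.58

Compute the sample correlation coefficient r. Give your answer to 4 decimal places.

r = (nΣst − ΣsΣt) / √[(nΣs² − (Σs)²)(nΣt² − (Σt)²)]
Numerator: 10×4930.58 − 234.9×211.3 = -328.57
Denominator: √[(57229.5 − 55178.01)(48363.5 − 44647.69)] = √[2051.49 × 3715.81] = 2760.9685
r = -328.57 / 2760.9685 ≈ -0.1190

-0.1190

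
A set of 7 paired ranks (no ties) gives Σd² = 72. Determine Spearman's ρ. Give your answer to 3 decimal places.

-0.286

ρ = 1 − 6Σd² / [n(n²−1)] = 1 − 6×72 / (7×48)
  = 1 − 432/336 = 1 − 1.2857 ≈ -0.286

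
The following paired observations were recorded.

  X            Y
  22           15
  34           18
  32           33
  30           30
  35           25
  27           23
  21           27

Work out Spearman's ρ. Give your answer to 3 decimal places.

Rank X: 2, 6, 5, 4, 7, 3, 1
Rank Y: 1, 2, 7, 6, 4, 3, 5
d = rank(X) − rank(Y): 1, 4, -2, -2, 3, 0, -4; Σd² = 50
ρ = 1 − 6Σd² / [n(n²−1)] = 1 − 6×50 / (7×48) = 1 − 300/336 ≈ 0.107

0.107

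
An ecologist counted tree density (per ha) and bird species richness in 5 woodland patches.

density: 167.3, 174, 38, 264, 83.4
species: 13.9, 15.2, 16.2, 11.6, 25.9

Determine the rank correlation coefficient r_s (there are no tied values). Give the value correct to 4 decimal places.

Rank density: 3, 4, 1, 5, 2
Rank species: 2, 3, 4, 1, 5
d = rank(density) − rank(species): 1, 1, -3, 4, -3; Σd² = 36
ρ = 1 − 6Σd² / [n(n²−1)] = 1 − 6×36 / (5×24) = 1 − 216/120 ≈ -0.8000

-0.8000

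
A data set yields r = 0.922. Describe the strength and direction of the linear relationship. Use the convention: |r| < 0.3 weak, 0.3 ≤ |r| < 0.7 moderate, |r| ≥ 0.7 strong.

strong positive

r = 0.922 > 0 so the relationship is positive.
|r| = 0.922, which falls in the strong range.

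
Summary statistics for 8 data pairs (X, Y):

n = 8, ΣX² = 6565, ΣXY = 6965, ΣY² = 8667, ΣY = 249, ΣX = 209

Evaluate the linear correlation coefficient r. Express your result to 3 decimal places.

r = (nΣXY − ΣXΣY) / √[(nΣX² − (ΣX)²)(nΣY² − (ΣY)²)]
Numerator: 8×6965 − 209×249 = 3679
Denominator: √[(52520 − 43681)(69336 − 62001)] = √[8839 × 7335] = 8051.9603
r = 3679 / 8051.9603 ≈ 0.457

0.457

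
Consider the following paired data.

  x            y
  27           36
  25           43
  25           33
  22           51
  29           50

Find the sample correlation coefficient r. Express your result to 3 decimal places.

n = 5, Σx = 128, Σy = 213, Σx² = 3304, Σy² = 9335, Σxy = 5444
nΣxy − ΣxΣy = 27220 − 27264 = -44
nΣx² − (Σx)² = 16520 − 16384 = 136; nΣy² − (Σy)² = 46675 − 45369 = 1306
r = -44 / √(136 × 1306) = -44 / 421.4451 ≈ -0.104

-0.104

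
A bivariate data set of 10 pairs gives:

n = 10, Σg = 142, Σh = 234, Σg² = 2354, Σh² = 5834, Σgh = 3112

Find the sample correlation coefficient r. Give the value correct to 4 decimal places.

r = (nΣgh − ΣgΣh) / √[(nΣg² − (Σg)²)(nΣh² − (Σh)²)]
Numerator: 10×3112 − 142×234 = -2108
Denominator: √[(23540 − 20164)(58340 − 54756)] = √[3376 × 3584] = 3478.4456
r = -2108 / 3478.4456 ≈ -0.6060

-0.6060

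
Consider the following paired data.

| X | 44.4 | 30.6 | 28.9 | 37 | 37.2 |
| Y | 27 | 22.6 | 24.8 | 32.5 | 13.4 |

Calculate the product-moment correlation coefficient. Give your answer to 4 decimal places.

n = 5, ΣX = 178.1, ΣY = 120.3, ΣX² = 6495.77, ΣY² = 3090.61, ΣXY = 4308.06
nΣXY − ΣXΣY = 21540.3 − 21425.43 = 114.87
nΣX² − (ΣX)² = 32478.85 − 31719.61 = 759.24; nΣY² − (ΣY)² = 15453.05 − 14472.09 = 980.96
r = 114.87 / √(759.24 × 980.96) = 114.87 / 863.0087 ≈ 0.1331

0.1331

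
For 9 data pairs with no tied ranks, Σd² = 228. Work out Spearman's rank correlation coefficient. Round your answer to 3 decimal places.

ρ = 1 − 6Σd² / [n(n²−1)] = 1 − 6×228 / (9×80)
  = 1 − 1368/720 = 1 − 1.9000 ≈ -0.900

-0.900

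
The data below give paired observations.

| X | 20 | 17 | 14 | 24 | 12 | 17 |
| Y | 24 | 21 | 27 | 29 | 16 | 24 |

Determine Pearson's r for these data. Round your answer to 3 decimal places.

n = 6, ΣX = 104, ΣY = 141, ΣX² = 1894, ΣY² = 3419, ΣXY = 2511
nΣXY − ΣXΣY = 15066 − 14664 = 402
nΣX² − (ΣX)² = 11364 − 10816 = 548; nΣY² − (ΣY)² = 20514 − 19881 = 633
r = 402 / √(548 × 633) = 402 / 588.9686 ≈ 0.683

0.683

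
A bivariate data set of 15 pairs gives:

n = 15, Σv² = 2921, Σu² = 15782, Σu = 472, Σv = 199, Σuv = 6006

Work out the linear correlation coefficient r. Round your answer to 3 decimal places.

r = (nΣuv − ΣuΣv) / √[(nΣu² − (Σu)²)(nΣv² − (Σv)²)]
Numerator: 15×6006 − 472×199 = -3838
Denominator: √[(236730 − 222784)(43815 − 39601)] = √[13946 × 4214] = 7666.0579
r = -3838 / 7666.0579 ≈ -0.501

-0.501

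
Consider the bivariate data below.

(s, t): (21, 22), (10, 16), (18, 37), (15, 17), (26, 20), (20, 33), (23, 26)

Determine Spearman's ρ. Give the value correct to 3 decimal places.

0.321

Rank s: 5, 1, 3, 2, 7, 4, 6
Rank t: 4, 1, 7, 2, 3, 6, 5
d = rank(s) − rank(t): 1, 0, -4, 0, 4, -2, 1; Σd² = 38
ρ = 1 − 6Σd² / [n(n²−1)] = 1 − 6×38 / (7×48) = 1 − 228/336 ≈ 0.321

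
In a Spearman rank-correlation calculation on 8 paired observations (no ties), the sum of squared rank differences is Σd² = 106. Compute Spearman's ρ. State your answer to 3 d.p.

ρ = 1 − 6Σd² / [n(n²−1)] = 1 − 6×106 / (8×63)
  = 1 − 636/504 = 1 − 1.2619 ≈ -0.262

-0.262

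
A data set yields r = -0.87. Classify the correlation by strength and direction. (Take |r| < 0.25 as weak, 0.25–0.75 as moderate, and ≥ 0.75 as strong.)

strong negative

r = -0.87 < 0 so the relationship is negative.
|r| = 0.87, which falls in the strong range.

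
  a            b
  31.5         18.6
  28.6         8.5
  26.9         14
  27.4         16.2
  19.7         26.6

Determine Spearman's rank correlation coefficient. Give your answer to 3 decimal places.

Rank a: 5, 4, 2, 3, 1
Rank b: 4, 1, 2, 3, 5
d = rank(a) − rank(b): 1, 3, 0, 0, -4; Σd² = 26
ρ = 1 − 6Σd² / [n(n²−1)] = 1 − 6×26 / (5×24) = 1 − 156/120 ≈ -0.300

-0.300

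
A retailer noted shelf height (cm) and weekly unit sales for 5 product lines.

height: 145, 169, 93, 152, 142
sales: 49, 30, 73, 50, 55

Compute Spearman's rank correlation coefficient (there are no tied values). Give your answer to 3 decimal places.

-0.900

Rank height: 3, 5, 1, 4, 2
Rank sales: 2, 1, 5, 3, 4
d = rank(height) − rank(sales): 1, 4, -4, 1, -2; Σd² = 38
ρ = 1 − 6Σd² / [n(n²−1)] = 1 − 6×38 / (5×24) = 1 − 228/120 ≈ -0.900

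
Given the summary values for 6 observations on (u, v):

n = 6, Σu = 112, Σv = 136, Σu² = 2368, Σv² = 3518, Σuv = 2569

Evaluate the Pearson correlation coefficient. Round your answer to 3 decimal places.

r = (nΣuv − ΣuΣv) / √[(nΣu² − (Σu)²)(nΣv² − (Σv)²)]
Numerator: 6×2569 − 112×136 = 182
Denominator: √[(14208 − 12544)(21108 − 18496)] = √[1664 × 2612] = 2084.7945
r = 182 / 2084.7945 ≈ 0.087

0.087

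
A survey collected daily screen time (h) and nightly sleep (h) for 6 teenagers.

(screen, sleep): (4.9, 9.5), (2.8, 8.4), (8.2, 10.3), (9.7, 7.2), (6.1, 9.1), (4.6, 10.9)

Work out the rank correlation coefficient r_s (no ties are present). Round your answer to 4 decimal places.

-0.2571

Rank screen: 3, 1, 5, 6, 4, 2
Rank sleep: 4, 2, 5, 1, 3, 6
d = rank(screen) − rank(sleep): -1, -1, 0, 5, 1, -4; Σd² = 44
ρ = 1 − 6Σd² / [n(n²−1)] = 1 − 6×44 / (6×35) = 1 − 264/210 ≈ -0.2571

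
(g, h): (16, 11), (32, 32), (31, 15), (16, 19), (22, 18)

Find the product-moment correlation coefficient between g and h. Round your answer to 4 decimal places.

n = 5, Σg = 117, Σh = 95, Σg² = 2981, Σh² = 2055, Σgh = 2365
nΣgh − ΣgΣh = 11825 − 11115 = 710
nΣg² − (Σg)² = 14905 − 13689 = 1216; nΣh² − (Σh)² = 10275 − 9025 = 1250
r = 710 / √(1216 × 1250) = 710 / 1232.8828 ≈ 0.5759

0.5759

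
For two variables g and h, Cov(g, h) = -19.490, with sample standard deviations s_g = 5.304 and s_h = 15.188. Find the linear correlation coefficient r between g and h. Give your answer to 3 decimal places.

r = Cov(g,h) / (s_g · s_h) = -19.490 / (5.304 × 15.188)
  = -19.490 / 80.5572 ≈ -0.242

-0.242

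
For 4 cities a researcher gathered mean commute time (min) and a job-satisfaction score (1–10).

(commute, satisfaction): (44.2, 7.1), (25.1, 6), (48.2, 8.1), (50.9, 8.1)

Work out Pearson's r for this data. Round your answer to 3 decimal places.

n = 4, Σx = 168.4, Σy = 29.3, Σx² = 7497.7, Σy² = 217.63, Σxy = 1267.13
nΣxy − ΣxΣy = 5068.52 − 4934.12 = 134.4
nΣx² − (Σx)² = 29990.8 − 28358.56 = 1632.24; nΣy² − (Σy)² = 870.52 − 858.49 = 12.03
r = 134.4 / √(1632.24 × 12.03) = 134.4 / 140.1280 ≈ 0.959

0.959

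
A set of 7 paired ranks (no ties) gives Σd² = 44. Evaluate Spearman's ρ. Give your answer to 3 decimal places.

0.214

ρ = 1 − 6Σd² / [n(n²−1)] = 1 − 6×44 / (7×48)
  = 1 − 264/336 = 1 − 0.7857 ≈ 0.214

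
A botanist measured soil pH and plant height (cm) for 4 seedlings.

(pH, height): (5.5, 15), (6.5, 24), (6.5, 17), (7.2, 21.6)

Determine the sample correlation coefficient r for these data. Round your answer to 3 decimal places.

0.686

n = 4, Σx = 25.7, Σy = 77.6, Σx² = 166.59, Σy² = 1556.56, Σxy = 504.52
nΣxy − ΣxΣy = 2018.08 − 1994.32 = 23.76
nΣx² − (Σx)² = 666.36 − 660.49 = 5.87; nΣy² − (Σy)² = 6226.24 − 6021.76 = 204.48
r = 23.76 / √(5.87 × 204.48) = 23.76 / 34.6453 ≈ 0.686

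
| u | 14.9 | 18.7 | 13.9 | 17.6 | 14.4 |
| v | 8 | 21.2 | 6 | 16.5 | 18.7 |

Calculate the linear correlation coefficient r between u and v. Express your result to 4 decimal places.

n = 5, Σu = 79.5, Σv = 70.4, Σu² = 1282.03, Σv² = 1171.38, Σuv = 1158.72
nΣuv − ΣuΣv = 5793.6 − 5596.8 = 196.8
nΣu² − (Σu)² = 6410.15 − 6320.25 = 89.9; nΣv² − (Σv)² = 5856.9 − 4956.16 = 900.74
r = 196.8 / √(89.9 × 900.74) = 196.8 / 284.5637 ≈ 0.6916

0.6916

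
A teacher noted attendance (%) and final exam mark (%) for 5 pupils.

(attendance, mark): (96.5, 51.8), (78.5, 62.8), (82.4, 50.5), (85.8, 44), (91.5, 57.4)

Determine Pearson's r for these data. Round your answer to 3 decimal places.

-0.257

n = 5, Σx = 434.7, Σy = 266.5, Σx² = 37998.15, Σy² = 14408.09, Σxy = 23117
nΣxy − ΣxΣy = 115585 − 115847.55 = -262.55
nΣx² − (Σx)² = 189990.75 − 188964.09 = 1026.66; nΣy² − (Σy)² = 72040.45 − 71022.25 = 1018.2
r = -262.55 / √(1026.66 × 1018.2) = -262.55 / 1022.4212 ≈ -0.257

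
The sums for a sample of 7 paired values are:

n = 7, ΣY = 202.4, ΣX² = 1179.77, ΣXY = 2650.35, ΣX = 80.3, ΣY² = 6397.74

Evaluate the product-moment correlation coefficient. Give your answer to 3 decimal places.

0.875

r = (nΣXY − ΣXΣY) / √[(nΣX² − (ΣX)²)(nΣY² − (ΣY)²)]
Numerator: 7×2650.35 − 80.3×202.4 = 2299.73
Denominator: √[(8258.39 − 6448.09)(44784.18 − 40965.76)] = √[1810.3 × 3818.42] = 2629.1607
r = 2299.73 / 2629.1607 ≈ 0.875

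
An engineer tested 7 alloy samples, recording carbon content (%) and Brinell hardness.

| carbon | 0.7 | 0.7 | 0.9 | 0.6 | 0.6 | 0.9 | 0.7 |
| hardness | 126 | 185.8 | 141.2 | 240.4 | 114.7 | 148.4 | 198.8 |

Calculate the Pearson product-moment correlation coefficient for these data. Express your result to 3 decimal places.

-0.313

n = 7, Σx = 5.1, Σy = 1155.3, Σx² = 3.81, Σy² = 202827.33, Σxy = 831.12
nΣxy − ΣxΣy = 5817.84 − 5892.03 = -74.19
nΣx² − (Σx)² = 26.67 − 26.01 = 0.66; nΣy² − (Σy)² = 1419791.31 − 1334718.09 = 85073.22
r = -74.19 / √(0.66 × 85073.22) = -74.19 / 236.9564 ≈ -0.313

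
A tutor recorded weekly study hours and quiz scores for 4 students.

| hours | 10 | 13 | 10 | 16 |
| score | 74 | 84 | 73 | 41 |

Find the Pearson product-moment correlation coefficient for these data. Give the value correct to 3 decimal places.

n = 4, Σx = 49, Σy = 272, Σx² = 625, Σy² = 19542, Σxy = 3218
nΣxy − ΣxΣy = 12872 − 13328 = -456
nΣx² − (Σx)² = 2500 − 2401 = 99; nΣy² − (Σy)² = 78168 − 73984 = 4184
r = -456 / √(99 × 4184) = -456 / 643.5961 ≈ -0.709

-0.709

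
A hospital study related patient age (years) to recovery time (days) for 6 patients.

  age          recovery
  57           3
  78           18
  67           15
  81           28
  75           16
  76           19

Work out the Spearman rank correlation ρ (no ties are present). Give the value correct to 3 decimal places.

0.943

Rank age: 1, 5, 2, 6, 3, 4
Rank recovery: 1, 4, 2, 6, 3, 5
d = rank(age) − rank(recovery): 0, 1, 0, 0, 0, -1; Σd² = 2
ρ = 1 − 6Σd² / [n(n²−1)] = 1 − 6×2 / (6×35) = 1 − 12/210 ≈ 0.943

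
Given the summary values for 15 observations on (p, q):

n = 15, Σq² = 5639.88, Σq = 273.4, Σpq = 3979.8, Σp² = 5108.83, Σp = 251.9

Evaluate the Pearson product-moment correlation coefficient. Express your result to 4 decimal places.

r = (nΣpq − ΣpΣq) / √[(nΣp² − (Σp)²)(nΣq² − (Σq)²)]
Numerator: 15×3979.8 − 251.9×273.4 = -9172.46
Denominator: √[(76632.45 − 63453.61)(84598.2 − 74747.56)] = √[13178.84 × 9850.64] = 11393.8584
r = -9172.46 / 11393.8584 ≈ -0.8050

-0.8050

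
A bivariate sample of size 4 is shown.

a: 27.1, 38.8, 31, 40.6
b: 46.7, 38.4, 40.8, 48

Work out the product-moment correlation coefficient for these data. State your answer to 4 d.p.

n = 4, Σa = 137.5, Σb = 173.9, Σa² = 4849.21, Σb² = 7624.09, Σab = 5969.09
nΣab − ΣaΣb = 23876.36 − 23911.25 = -34.89
nΣa² − (Σa)² = 19396.84 − 18906.25 = 490.59; nΣb² − (Σb)² = 30496.36 − 30241.21 = 255.15
r = -34.89 / √(490.59 × 255.15) = -34.89 / 353.7994 ≈ -0.0986

-0.0986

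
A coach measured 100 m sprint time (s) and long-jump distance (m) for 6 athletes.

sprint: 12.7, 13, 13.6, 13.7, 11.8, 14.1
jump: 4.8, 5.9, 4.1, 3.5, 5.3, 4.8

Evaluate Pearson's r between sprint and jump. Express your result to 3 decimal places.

n = 6, Σx = 78.9, Σy = 28.4, Σx² = 1040.99, Σy² = 138.04, Σxy = 371.59
nΣxy − ΣxΣy = 2229.54 − 2240.76 = -11.22
nΣx² − (Σx)² = 6245.94 − 6225.21 = 20.73; nΣy² − (Σy)² = 828.24 − 806.56 = 21.68
r = -11.22 / √(20.73 × 21.68) = -11.22 / 21.1997 ≈ -0.529

-0.529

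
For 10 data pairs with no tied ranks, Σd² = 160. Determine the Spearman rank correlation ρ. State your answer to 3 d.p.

0.030

ρ = 1 − 6Σd² / [n(n²−1)] = 1 − 6×160 / (10×99)
  = 1 − 960/990 = 1 − 0.9697 ≈ 0.030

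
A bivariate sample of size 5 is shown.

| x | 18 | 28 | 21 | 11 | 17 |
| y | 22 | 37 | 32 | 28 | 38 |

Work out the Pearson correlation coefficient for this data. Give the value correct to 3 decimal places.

0.457

n = 5, Σx = 95, Σy = 157, Σx² = 1959, Σy² = 5105, Σxy = 3058
nΣxy − ΣxΣy = 15290 − 14915 = 375
nΣx² − (Σx)² = 9795 − 9025 = 770; nΣy² − (Σy)² = 25525 − 24649 = 876
r = 375 / √(770 × 876) = 375 / 821.2917 ≈ 0.457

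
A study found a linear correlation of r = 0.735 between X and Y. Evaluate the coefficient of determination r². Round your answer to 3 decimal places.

r² = (0.735)² = 0.540

0.540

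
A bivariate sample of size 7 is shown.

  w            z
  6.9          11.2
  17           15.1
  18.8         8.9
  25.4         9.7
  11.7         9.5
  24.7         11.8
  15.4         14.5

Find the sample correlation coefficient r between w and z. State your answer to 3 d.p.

-0.089

n = 7, Σw = 119.9, Σz = 80.7, Σw² = 2319.35, Σz² = 966.49, Σwz = 1373.59
nΣwz − ΣwΣz = 9615.13 − 9675.93 = -60.8
nΣw² − (Σw)² = 16235.45 − 14376.01 = 1859.44; nΣz² − (Σz)² = 6765.43 − 6512.49 = 252.94
r = -60.8 / √(1859.44 × 252.94) = -60.8 / 685.8037 ≈ -0.089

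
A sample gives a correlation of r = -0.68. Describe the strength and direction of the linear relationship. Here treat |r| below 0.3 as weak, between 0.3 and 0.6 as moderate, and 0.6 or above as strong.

r = -0.68 < 0 so the relationship is negative.
|r| = 0.68, which falls in the strong range.

strong negative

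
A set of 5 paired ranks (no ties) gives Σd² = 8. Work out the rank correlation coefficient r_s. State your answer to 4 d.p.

ρ = 1 − 6Σd² / [n(n²−1)] = 1 − 6×8 / (5×24)
  = 1 − 48/120 = 1 − 0.40000 ≈ 0.6000

0.6000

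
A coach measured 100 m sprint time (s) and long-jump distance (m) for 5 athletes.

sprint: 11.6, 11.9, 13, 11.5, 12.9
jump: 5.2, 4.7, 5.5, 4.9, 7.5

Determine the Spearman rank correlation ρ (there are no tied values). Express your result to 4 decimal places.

0.6000

Rank sprint: 2, 3, 5, 1, 4
Rank jump: 3, 1, 4, 2, 5
d = rank(sprint) − rank(jump): -1, 2, 1, -1, -1; Σd² = 8
ρ = 1 − 6Σd² / [n(n²−1)] = 1 − 6×8 / (5×24) = 1 − 48/120 ≈ 0.6000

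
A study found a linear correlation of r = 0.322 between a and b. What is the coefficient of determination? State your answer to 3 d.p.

0.104

r² = (0.322)² = 0.104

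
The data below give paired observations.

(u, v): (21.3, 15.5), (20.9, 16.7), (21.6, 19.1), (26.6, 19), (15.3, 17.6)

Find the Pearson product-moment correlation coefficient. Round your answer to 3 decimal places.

n = 5, Σu = 105.7, Σv = 87.9, Σu² = 2298.71, Σv² = 1554.71, Σuv = 1866.42
nΣuv − ΣuΣv = 9332.1 − 9291.03 = 41.07
nΣu² − (Σu)² = 11493.55 − 11172.49 = 321.06; nΣv² − (Σv)² = 7773.55 − 7726.41 = 47.14
r = 41.07 / √(321.06 × 47.14) = 41.07 / 123.0234 ≈ 0.334

0.334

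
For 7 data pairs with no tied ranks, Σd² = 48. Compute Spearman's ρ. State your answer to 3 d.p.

ρ = 1 − 6Σd² / [n(n²−1)] = 1 − 6×48 / (7×48)
  = 1 − 288/336 = 1 − 0.8571 ≈ 0.143

0.143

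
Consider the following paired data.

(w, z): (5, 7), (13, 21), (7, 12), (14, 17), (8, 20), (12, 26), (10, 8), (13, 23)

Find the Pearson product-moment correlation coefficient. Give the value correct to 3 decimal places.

n = 8, Σw = 82, Σz = 134, Σw² = 916, Σz² = 2592, Σwz = 1481
nΣwz − ΣwΣz = 11848 − 10988 = 860
nΣw² − (Σw)² = 7328 − 6724 = 604; nΣz² − (Σz)² = 20736 − 17956 = 2780
r = 860 / √(604 × 2780) = 860 / 1295.8086 ≈ 0.664

0.664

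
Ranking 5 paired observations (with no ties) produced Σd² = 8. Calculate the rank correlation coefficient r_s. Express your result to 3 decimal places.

ρ = 1 − 6Σd² / [n(n²−1)] = 1 − 6×8 / (5×24)
  = 1 − 48/120 = 1 − 0.4000 ≈ 0.600

0.600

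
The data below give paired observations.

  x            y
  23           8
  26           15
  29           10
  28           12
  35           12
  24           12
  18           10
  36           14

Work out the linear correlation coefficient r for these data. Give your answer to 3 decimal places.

n = 8, Σx = 219, Σy = 93, Σx² = 6251, Σy² = 1117, Σxy = 2592
nΣxy − ΣxΣy = 20736 − 20367 = 369
nΣx² − (Σx)² = 50008 − 47961 = 2047; nΣy² − (Σy)² = 8936 − 8649 = 287
r = 369 / √(2047 × 287) = 369 / 766.4783 ≈ 0.481

0.481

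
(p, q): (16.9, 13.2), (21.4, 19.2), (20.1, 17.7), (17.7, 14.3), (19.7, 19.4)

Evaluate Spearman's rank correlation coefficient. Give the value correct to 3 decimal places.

0.700

Rank p: 1, 5, 4, 2, 3
Rank q: 1, 4, 3, 2, 5
d = rank(p) − rank(q): 0, 1, 1, 0, -2; Σd² = 6
ρ = 1 − 6Σd² / [n(n²−1)] = 1 − 6×6 / (5×24) = 1 − 36/120 ≈ 0.700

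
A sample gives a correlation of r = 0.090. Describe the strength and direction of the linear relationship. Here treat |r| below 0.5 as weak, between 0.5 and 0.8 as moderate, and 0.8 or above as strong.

r = 0.090 > 0 so the relationship is positive.
|r| = 0.090, which falls in the weak range.

weak positive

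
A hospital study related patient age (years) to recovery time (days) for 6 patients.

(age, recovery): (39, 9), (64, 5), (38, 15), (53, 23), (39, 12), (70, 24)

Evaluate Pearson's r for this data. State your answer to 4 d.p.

n = 6, Σx = 303, Σy = 88, Σx² = 16291, Σy² = 1580, Σxy = 4608
nΣxy − ΣxΣy = 27648 − 26664 = 984
nΣx² − (Σx)² = 97746 − 91809 = 5937; nΣy² − (Σy)² = 9480 − 7744 = 1736
r = 984 / √(5937 × 1736) = 984 / 3210.3944 ≈ 0.3065

0.3065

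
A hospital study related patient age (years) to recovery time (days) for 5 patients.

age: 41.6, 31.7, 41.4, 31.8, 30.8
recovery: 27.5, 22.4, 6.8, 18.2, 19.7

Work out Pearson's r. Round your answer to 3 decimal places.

n = 5, Σx = 177.3, Σy = 94.6, Σx² = 6409.29, Σy² = 2023.58, Σxy = 3321.12
nΣxy − ΣxΣy = 16605.6 − 16772.58 = -166.98
nΣx² − (Σx)² = 32046.45 − 31435.29 = 611.16; nΣy² − (Σy)² = 10117.9 − 8949.16 = 1168.74
r = -166.98 / √(611.16 × 1168.74) = -166.98 / 845.1551 ≈ -0.198

-0.198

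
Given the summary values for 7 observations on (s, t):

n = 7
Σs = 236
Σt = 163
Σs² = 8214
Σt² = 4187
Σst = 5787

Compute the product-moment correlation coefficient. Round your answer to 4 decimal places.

0.9185

r = (nΣst − ΣsΣt) / √[(nΣs² − (Σs)²)(nΣt² − (Σt)²)]
Numerator: 7×5787 − 236×163 = 2041
Denominator: √[(57498 − 55696)(29309 − 26569)] = √[1802 × 2740] = 2222.0441
r = 2041 / 2222.0441 ≈ 0.9185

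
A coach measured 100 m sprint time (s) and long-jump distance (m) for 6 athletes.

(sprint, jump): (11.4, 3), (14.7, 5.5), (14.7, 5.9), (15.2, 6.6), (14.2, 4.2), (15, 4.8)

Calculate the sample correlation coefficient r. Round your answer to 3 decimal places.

n = 6, Σx = 85.2, Σy = 30, Σx² = 1219.82, Σy² = 158.3, Σxy = 433.74
nΣxy − ΣxΣy = 2602.44 − 2556 = 46.44
nΣx² − (Σx)² = 7318.92 − 7259.04 = 59.88; nΣy² − (Σy)² = 949.8 − 900 = 49.8
r = 46.44 / √(59.88 × 49.8) = 46.44 / 54.6079 ≈ 0.850

0.850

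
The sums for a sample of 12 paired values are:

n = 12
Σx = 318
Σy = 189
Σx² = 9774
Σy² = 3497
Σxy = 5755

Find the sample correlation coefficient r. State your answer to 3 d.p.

r = (nΣxy − ΣxΣy) / √[(nΣx² − (Σx)²)(nΣy² − (Σy)²)]
Numerator: 12×5755 − 318×189 = 8958
Denominator: √[(117288 − 101124)(41964 − 35721)] = √[16164 × 6243] = 10045.4891
r = 8958 / 10045.4891 ≈ 0.892

0.892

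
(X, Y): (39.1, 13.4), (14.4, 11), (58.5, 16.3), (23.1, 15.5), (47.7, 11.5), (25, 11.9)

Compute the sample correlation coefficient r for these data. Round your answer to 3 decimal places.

0.451

n = 6, ΣX = 207.8, ΣY = 79.6, ΣX² = 8592.32, ΣY² = 1080.36, ΣXY = 2839.99
nΣXY − ΣXΣY = 17039.94 − 16540.88 = 499.06
nΣX² − (ΣX)² = 51553.92 − 43180.84 = 8373.08; nΣY² − (ΣY)² = 6482.16 − 6336.16 = 146
r = 499.06 / √(8373.08 × 146) = 499.06 / 1105.6535 ≈ 0.451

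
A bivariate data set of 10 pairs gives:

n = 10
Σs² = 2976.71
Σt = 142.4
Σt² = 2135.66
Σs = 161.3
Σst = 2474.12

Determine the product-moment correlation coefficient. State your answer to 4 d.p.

0.8811

r = (nΣst − ΣsΣt) / √[(nΣs² − (Σs)²)(nΣt² − (Σt)²)]
Numerator: 10×2474.12 − 161.3×142.4 = 1772.08
Denominator: √[(29767.1 − 26017.69)(21356.6 − 20277.76)] = √[3749.41 × 1078.84] = 2011.2219
r = 1772.08 / 2011.2219 ≈ 0.8811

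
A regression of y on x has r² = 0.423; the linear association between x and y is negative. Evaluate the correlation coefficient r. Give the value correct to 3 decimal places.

|r| = √0.423 = 0.650
The association is negative, so r = −0.650.

-0.650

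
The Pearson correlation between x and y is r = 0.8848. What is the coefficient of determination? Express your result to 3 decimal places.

0.783

r² = (0.8848)² = 0.783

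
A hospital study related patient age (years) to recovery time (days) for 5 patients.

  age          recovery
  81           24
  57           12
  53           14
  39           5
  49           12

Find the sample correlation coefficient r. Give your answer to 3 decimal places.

0.971

n = 5, Σx = 279, Σy = 67, Σx² = 16541, Σy² = 1085, Σxy = 4153
nΣxy − ΣxΣy = 20765 − 18693 = 2072
nΣx² − (Σx)² = 82705 − 77841 = 4864; nΣy² − (Σy)² = 5425 − 4489 = 936
r = 2072 / √(4864 × 936) = 2072 / 2133.7066 ≈ 0.971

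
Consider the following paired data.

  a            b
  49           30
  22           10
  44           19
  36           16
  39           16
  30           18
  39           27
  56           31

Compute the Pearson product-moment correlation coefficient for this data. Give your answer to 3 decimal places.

n = 8, Σa = 315, Σb = 167, Σa² = 13195, Σb² = 3887, Σab = 7055
nΣab − ΣaΣb = 56440 − 52605 = 3835
nΣa² − (Σa)² = 105560 − 99225 = 6335; nΣb² − (Σb)² = 31096 − 27889 = 3207
r = 3835 / √(6335 × 3207) = 3835 / 4507.3656 ≈ 0.851

0.851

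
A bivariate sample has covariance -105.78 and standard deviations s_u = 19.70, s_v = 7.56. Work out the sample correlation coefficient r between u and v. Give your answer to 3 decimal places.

-0.710

r = Cov(u,v) / (s_u · s_v) = -105.78 / (19.70 × 7.56)
  = -105.78 / 148.9320 ≈ -0.710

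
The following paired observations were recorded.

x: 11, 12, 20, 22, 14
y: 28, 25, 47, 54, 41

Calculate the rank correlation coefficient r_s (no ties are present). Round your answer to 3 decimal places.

0.900

Rank x: 1, 2, 4, 5, 3
Rank y: 2, 1, 4, 5, 3
d = rank(x) − rank(y): -1, 1, 0, 0, 0; Σd² = 2
ρ = 1 − 6Σd² / [n(n²−1)] = 1 − 6×2 / (5×24) = 1 − 12/120 ≈ 0.900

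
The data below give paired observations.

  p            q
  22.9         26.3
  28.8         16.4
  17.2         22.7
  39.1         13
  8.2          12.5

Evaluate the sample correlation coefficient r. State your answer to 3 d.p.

n = 5, Σp = 116.2, Σq = 90.9, Σp² = 3245.74, Σq² = 1801.19, Σpq = 2075.83
nΣpq − ΣpΣq = 10379.15 − 10562.58 = -183.43
nΣp² − (Σp)² = 16228.7 − 13502.44 = 2726.26; nΣq² − (Σq)² = 9005.95 − 8262.81 = 743.14
r = -183.43 / √(2726.26 × 743.14) = -183.43 / 1423.3738 ≈ -0.129

-0.129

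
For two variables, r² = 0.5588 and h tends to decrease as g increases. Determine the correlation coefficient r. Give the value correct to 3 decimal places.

-0.748

|r| = √0.5588 = 0.748
The association is negative, so r = −0.748.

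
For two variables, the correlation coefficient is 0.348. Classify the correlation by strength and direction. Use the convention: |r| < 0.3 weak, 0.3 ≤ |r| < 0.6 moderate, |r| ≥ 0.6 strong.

moderate positive

r = 0.348 > 0 so the relationship is positive.
|r| = 0.348, which falls in the moderate range.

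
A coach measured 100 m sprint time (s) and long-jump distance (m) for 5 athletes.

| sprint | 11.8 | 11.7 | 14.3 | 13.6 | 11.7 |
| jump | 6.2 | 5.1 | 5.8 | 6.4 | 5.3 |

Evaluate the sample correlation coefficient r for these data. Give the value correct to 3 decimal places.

0.492

n = 5, Σx = 63.1, Σy = 28.8, Σx² = 802.47, Σy² = 167.14, Σxy = 364.82
nΣxy − ΣxΣy = 1824.1 − 1817.28 = 6.82
nΣx² − (Σx)² = 4012.35 − 3981.61 = 30.74; nΣy² − (Σy)² = 835.7 − 829.44 = 6.26
r = 6.82 / √(30.74 × 6.26) = 6.82 / 13.8720 ≈ 0.492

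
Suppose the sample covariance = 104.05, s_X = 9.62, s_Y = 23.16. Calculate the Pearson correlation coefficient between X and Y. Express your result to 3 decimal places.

r = Cov(X,Y) / (s_X · s_Y) = 104.05 / (9.62 × 23.16)
  = 104.05 / 222.7992 ≈ 0.467

0.467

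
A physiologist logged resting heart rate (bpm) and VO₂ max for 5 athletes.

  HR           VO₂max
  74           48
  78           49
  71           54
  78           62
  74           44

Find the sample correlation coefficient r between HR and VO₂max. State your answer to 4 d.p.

n = 5, Σx = 375, Σy = 257, Σx² = 28161, Σy² = 13401, Σxy = 19300
nΣxy − ΣxΣy = 96500 − 96375 = 125
nΣx² − (Σx)² = 140805 − 140625 = 180; nΣy² − (Σy)² = 67005 − 66049 = 956
r = 125 / √(180 × 956) = 125 / 414.8253 ≈ 0.3013

0.3013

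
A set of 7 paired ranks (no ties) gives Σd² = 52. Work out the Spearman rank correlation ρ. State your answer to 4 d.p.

0.0714

ρ = 1 − 6Σd² / [n(n²−1)] = 1 − 6×52 / (7×48)
  = 1 − 312/336 = 1 − 0.92857 ≈ 0.0714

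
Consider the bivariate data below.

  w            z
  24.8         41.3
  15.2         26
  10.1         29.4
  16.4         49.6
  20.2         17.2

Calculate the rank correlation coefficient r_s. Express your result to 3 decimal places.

0.100

Rank w: 5, 2, 1, 3, 4
Rank z: 4, 2, 3, 5, 1
d = rank(w) − rank(z): 1, 0, -2, -2, 3; Σd² = 18
ρ = 1 − 6Σd² / [n(n²−1)] = 1 − 6×18 / (5×24) = 1 − 108/120 ≈ 0.100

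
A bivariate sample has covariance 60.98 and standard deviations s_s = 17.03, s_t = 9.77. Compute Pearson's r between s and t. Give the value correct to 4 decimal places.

0.3665

r = Cov(s,t) / (s_s · s_t) = 60.98 / (17.03 × 9.77)
  = 60.98 / 166.3831 ≈ 0.3665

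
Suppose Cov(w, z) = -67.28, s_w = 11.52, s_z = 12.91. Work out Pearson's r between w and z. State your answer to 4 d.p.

-0.4524

r = Cov(w,z) / (s_w · s_z) = -67.28 / (11.52 × 12.91)
  = -67.28 / 148.7232 ≈ -0.4524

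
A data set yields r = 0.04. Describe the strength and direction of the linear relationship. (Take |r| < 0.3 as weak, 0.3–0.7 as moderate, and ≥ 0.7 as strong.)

r = 0.04 > 0 so the relationship is positive.
|r| = 0.04, which falls in the weak range.

weak positive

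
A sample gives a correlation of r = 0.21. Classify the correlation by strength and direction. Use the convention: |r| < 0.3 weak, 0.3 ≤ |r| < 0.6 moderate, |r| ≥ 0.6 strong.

weak positive

r = 0.21 > 0 so the relationship is positive.
|r| = 0.21, which falls in the weak range.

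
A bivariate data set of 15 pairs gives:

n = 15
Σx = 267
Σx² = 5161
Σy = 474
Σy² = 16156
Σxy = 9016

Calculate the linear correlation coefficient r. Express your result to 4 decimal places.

r = (nΣxy − ΣxΣy) / √[(nΣx² − (Σx)²)(nΣy² − (Σy)²)]
Numerator: 15×9016 − 267×474 = 8682
Denominator: √[(77415 − 71289)(242340 − 224676)] = √[6126 × 17664] = 10402.3874
r = 8682 / 10402.3874 ≈ 0.8346

0.8346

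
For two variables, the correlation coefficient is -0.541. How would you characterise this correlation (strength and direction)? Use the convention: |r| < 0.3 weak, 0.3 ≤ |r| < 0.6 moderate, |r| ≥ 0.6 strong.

moderate negative

r = -0.541 < 0 so the relationship is negative.
|r| = 0.541, which falls in the moderate range.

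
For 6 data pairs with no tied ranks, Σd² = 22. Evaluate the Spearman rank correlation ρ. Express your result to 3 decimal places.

ρ = 1 − 6Σd² / [n(n²−1)] = 1 − 6×22 / (6×35)
  = 1 − 132/210 = 1 − 0.6286 ≈ 0.371

0.371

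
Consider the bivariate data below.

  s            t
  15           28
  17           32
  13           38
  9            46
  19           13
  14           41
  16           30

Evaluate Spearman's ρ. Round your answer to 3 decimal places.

Rank s: 4, 6, 2, 1, 7, 3, 5
Rank t: 2, 4, 5, 7, 1, 6, 3
d = rank(s) − rank(t): 2, 2, -3, -6, 6, -3, 2; Σd² = 102
ρ = 1 − 6Σd² / [n(n²−1)] = 1 − 6×102 / (7×48) = 1 − 612/336 ≈ -0.821

-0.821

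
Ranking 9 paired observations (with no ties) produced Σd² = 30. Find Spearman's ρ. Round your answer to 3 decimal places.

ρ = 1 − 6Σd² / [n(n²−1)] = 1 − 6×30 / (9×80)
  = 1 − 180/720 = 1 − 0.2500 ≈ 0.750

0.750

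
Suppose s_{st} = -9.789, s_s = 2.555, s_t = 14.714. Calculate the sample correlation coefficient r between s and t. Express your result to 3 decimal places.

-0.260

r = Cov(s,t) / (s_s · s_t) = -9.789 / (2.555 × 14.714)
  = -9.789 / 37.5943 ≈ -0.260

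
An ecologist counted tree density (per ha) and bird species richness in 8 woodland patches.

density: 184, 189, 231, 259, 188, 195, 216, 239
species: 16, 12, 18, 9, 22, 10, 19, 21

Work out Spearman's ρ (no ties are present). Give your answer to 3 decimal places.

Rank density: 1, 3, 6, 8, 2, 4, 5, 7
Rank species: 4, 3, 5, 1, 8, 2, 6, 7
d = rank(density) − rank(species): -3, 0, 1, 7, -6, 2, -1, 0; Σd² = 100
ρ = 1 − 6Σd² / [n(n²−1)] = 1 − 6×100 / (8×63) = 1 − 600/504 ≈ -0.190

-0.190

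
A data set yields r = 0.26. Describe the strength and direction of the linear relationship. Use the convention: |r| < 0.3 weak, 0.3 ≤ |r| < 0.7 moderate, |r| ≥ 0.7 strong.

r = 0.26 > 0 so the relationship is positive.
|r| = 0.26, which falls in the weak range.

weak positive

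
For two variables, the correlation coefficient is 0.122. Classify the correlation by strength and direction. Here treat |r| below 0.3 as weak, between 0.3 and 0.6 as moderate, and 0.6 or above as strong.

weak positive

r = 0.122 > 0 so the relationship is positive.
|r| = 0.122, which falls in the weak range.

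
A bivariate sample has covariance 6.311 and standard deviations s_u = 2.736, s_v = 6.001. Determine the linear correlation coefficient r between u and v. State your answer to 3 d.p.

0.384

r = Cov(u,v) / (s_u · s_v) = 6.311 / (2.736 × 6.001)
  = 6.311 / 16.4187 ≈ 0.384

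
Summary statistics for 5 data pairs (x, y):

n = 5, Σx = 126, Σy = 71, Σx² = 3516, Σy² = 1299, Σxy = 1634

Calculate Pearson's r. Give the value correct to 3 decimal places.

r = (nΣxy − ΣxΣy) / √[(nΣx² − (Σx)²)(nΣy² − (Σy)²)]
Numerator: 5×1634 − 126×71 = -776
Denominator: √[(17580 − 15876)(6495 − 5041)] = √[1704 × 1454] = 1574.0445
r = -776 / 1574.0445 ≈ -0.493

-0.493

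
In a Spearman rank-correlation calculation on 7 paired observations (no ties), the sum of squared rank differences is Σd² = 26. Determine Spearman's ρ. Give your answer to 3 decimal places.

ρ = 1 − 6Σd² / [n(n²−1)] = 1 − 6×26 / (7×48)
  = 1 − 156/336 = 1 − 0.4643 ≈ 0.536

0.536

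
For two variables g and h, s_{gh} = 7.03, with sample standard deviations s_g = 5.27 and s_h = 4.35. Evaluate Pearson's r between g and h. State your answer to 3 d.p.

r = Cov(g,h) / (s_g · s_h) = 7.03 / (5.27 × 4.35)
  = 7.03 / 22.9245 ≈ 0.307

0.307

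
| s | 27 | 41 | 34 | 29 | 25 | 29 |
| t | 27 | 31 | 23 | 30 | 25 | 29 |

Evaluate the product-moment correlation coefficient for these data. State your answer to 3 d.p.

n = 6, Σs = 185, Σt = 165, Σs² = 5873, Σt² = 4585, Σst = 5118
nΣst − ΣsΣt = 30708 − 30525 = 183
nΣs² − (Σs)² = 35238 − 34225 = 1013; nΣt² − (Σt)² = 27510 − 27225 = 285
r = 183 / √(1013 × 285) = 183 / 537.3128 ≈ 0.341

0.341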